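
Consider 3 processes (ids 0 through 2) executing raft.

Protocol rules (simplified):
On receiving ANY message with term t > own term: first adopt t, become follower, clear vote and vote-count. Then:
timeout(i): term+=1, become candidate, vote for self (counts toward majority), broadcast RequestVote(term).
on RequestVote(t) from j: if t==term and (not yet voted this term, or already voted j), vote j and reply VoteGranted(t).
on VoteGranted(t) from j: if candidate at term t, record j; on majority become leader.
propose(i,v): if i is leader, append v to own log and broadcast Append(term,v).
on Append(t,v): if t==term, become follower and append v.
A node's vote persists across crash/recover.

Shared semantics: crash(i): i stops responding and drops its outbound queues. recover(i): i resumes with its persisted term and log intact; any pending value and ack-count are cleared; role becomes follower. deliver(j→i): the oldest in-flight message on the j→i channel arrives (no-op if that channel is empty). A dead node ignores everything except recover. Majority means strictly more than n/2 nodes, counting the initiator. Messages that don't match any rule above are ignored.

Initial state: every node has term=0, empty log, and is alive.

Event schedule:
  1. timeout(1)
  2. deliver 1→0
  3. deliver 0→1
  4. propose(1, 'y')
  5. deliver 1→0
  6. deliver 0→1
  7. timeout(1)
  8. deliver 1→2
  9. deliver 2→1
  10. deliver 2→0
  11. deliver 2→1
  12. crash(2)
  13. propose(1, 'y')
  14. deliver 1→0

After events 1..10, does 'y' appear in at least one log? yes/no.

[1] timeout(1) → N1(cand t1 [-])
[2] deliver 1→0 → N0(foll t1 [-])
[3] deliver 0→1 → N1(lead t1 [-])
[4] propose(1,'y') → N1(lead t1 [y])
[5] deliver 1→0 → N0(foll t1 [y])
[6] deliver 0→1 → ∅
[7] timeout(1) → N1(cand t2 [y])
[8] deliver 1→2 → N2(foll t1 [-])
[9] deliver 2→1 → ∅
[10] deliver 2→0 → ∅

yes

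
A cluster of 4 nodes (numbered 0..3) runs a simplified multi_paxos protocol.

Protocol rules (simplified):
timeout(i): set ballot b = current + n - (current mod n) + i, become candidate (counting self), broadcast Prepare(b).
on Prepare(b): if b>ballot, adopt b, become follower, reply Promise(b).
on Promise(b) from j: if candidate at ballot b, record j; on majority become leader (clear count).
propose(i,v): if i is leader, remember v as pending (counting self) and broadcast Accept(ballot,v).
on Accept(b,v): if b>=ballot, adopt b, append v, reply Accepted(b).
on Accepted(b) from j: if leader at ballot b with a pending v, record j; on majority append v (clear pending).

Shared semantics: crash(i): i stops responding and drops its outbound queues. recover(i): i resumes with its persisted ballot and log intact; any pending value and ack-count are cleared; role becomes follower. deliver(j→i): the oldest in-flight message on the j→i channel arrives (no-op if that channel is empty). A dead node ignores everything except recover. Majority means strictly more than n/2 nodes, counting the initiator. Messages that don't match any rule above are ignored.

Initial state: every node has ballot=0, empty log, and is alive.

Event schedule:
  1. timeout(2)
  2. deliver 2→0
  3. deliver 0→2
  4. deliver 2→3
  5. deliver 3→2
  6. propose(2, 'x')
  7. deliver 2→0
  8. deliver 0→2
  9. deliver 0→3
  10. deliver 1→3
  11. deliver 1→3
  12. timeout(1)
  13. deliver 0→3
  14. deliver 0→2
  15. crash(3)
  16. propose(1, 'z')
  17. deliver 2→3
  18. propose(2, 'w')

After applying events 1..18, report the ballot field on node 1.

e1 timeout(2): 2[cand,b=6,-]
e2 deliver 2→0: 0[foll,b=6,-]
e3 deliver 0→2: ·
e4 deliver 2→3: 3[foll,b=6,-]
e5 deliver 3→2: 2[lead,b=6,-]
e6 propose(2,'x'): ·
e7 deliver 2→0: 0[foll,b=6,x]
e8 deliver 0→2: ·
e9 deliver 0→3: ·
e10 deliver 1→3: ·
e11 deliver 1→3: ·
e12 timeout(1): 1[cand,b=5,-]
e13 deliver 0→3: ·
e14 deliver 0→2: ·
e15 crash(3): 3[✗foll,b=6,-]
e16 propose(1,'z'): ·
e17 deliver 2→3: ·
e18 propose(2,'w'): ·

5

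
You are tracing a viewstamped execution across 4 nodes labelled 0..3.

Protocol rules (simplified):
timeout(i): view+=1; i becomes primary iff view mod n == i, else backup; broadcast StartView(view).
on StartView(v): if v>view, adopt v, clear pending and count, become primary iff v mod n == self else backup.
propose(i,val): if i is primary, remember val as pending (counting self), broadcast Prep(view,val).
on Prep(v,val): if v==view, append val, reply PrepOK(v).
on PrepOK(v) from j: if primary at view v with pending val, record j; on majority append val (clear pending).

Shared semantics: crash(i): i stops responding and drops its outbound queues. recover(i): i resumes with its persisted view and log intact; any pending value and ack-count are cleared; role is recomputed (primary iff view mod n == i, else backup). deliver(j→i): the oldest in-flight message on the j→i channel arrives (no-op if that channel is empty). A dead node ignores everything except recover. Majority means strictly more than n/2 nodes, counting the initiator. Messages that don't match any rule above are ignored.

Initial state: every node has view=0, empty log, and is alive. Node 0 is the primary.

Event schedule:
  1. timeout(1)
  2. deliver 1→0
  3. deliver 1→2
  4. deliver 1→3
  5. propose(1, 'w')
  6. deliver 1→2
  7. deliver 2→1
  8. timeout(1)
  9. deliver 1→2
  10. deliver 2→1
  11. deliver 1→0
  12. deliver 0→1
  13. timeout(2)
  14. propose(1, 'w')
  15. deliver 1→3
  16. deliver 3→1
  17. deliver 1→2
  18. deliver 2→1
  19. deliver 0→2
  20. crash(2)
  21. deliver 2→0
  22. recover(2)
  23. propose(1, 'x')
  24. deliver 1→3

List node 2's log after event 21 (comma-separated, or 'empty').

w

[1] timeout(1) → N1(prim v1 [-])
[2] deliver 1→0 → N0(back v1 [-])
[3] deliver 1→2 → N2(back v1 [-])
[4] deliver 1→3 → N3(back v1 [-])
[5] propose(1,'w') → ∅
[6] deliver 1→2 → N2(back v1 [w])
[7] deliver 2→1 → ∅
[8] timeout(1) → N1(back v2 [-])
[9] deliver 1→2 → N2(prim v2 [w])
[10] deliver 2→1 → ∅
[11] deliver 1→0 → N0(back v1 [w])
[12] deliver 0→1 → ∅
[13] timeout(2) → N2(back v3 [w])
[14] propose(1,'w') → ∅
[15] deliver 1→3 → N3(back v1 [w])
[16] deliver 3→1 → ∅
[17] deliver 1→2 → ∅
[18] deliver 2→1 → N1(back v3 [-])
[19] deliver 0→2 → ∅
[20] crash(2) → N2(✗back v3 [w])
[21] deliver 2→0 → ∅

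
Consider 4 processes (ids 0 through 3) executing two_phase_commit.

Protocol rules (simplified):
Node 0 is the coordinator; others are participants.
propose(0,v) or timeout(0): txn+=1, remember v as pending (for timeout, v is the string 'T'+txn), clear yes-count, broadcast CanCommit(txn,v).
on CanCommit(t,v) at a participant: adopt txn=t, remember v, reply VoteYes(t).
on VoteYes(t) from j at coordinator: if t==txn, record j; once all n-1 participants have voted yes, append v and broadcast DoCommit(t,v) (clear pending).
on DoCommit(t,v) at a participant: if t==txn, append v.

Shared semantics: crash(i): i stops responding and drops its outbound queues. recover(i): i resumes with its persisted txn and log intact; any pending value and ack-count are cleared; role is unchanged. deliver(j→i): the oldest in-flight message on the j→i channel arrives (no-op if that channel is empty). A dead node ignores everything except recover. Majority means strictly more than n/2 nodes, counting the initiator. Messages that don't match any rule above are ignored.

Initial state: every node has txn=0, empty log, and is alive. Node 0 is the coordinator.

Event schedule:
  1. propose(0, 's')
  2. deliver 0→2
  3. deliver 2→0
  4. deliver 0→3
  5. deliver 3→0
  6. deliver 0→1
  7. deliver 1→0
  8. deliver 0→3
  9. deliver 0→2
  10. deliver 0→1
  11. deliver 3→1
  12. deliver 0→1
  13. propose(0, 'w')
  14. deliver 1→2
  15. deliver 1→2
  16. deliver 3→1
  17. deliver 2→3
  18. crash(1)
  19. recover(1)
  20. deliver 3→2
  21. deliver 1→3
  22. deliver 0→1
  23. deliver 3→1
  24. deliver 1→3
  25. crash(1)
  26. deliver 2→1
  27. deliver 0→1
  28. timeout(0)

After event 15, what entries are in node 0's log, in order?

step 1 propose(0,'s'): 0={coor,t=1,log=-}
step 2 deliver 0→2: 2={part,t=1,log=-}
step 3 deliver 2→0: —
step 4 deliver 0→3: 3={part,t=1,log=-}
step 5 deliver 3→0: —
step 6 deliver 0→1: 1={part,t=1,log=-}
step 7 deliver 1→0: 0={coor,t=1,log=s}
step 8 deliver 0→3: 3={part,t=1,log=s}
step 9 deliver 0→2: 2={part,t=1,log=s}
step 10 deliver 0→1: 1={part,t=1,log=s}
step 11 deliver 3→1: —
step 12 deliver 0→1: —
step 13 propose(0,'w'): 0={coor,t=2,log=s}
step 14 deliver 1→2: —
step 15 deliver 1→2: —

s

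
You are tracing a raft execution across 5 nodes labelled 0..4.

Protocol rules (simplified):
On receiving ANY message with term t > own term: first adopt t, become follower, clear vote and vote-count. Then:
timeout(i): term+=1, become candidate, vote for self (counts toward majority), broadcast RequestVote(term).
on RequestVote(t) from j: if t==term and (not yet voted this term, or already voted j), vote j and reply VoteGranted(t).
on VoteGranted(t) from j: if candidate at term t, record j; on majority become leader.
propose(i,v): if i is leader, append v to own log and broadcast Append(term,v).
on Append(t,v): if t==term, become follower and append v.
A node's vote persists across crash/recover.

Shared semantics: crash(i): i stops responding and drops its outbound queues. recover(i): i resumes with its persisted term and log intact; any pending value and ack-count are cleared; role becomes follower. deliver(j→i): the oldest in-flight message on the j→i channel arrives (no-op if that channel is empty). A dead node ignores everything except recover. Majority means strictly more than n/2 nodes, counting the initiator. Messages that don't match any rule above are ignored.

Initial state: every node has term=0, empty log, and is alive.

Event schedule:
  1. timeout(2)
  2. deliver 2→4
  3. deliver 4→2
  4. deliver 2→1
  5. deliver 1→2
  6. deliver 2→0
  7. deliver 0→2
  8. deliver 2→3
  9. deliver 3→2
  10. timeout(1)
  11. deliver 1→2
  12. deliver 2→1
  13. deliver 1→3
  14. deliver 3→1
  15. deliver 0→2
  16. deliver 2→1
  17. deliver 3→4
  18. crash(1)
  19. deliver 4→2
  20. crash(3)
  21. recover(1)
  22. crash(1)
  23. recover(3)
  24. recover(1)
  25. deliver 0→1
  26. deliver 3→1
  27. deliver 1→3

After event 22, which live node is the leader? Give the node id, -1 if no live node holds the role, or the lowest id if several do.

-1

after 1 — timeout(2): n2:cand/t1/[-]
after 2 — deliver 2→4: n4:foll/t1/[-]
after 3 — deliver 4→2: ·
after 4 — deliver 2→1: n1:foll/t1/[-]
after 5 — deliver 1→2: n2:lead/t1/[-]
after 6 — deliver 2→0: n0:foll/t1/[-]
after 7 — deliver 0→2: ·
after 8 — deliver 2→3: n3:foll/t1/[-]
after 9 — deliver 3→2: ·
after 10 — timeout(1): n1:cand/t2/[-]
after 11 — deliver 1→2: n2:foll/t2/[-]
after 12 — deliver 2→1: ·
after 13 — deliver 1→3: n3:foll/t2/[-]
after 14 — deliver 3→1: n1:lead/t2/[-]
after 15 — deliver 0→2: ·
after 16 — deliver 2→1: ·
after 17 — deliver 3→4: ·
after 18 — crash(1): n1:✗lead/t2/[-]
after 19 — deliver 4→2: ·
after 20 — crash(3): n3:✗foll/t2/[-]
after 21 — recover(1): n1:foll/t2/[-]
after 22 — crash(1): n1:✗foll/t2/[-]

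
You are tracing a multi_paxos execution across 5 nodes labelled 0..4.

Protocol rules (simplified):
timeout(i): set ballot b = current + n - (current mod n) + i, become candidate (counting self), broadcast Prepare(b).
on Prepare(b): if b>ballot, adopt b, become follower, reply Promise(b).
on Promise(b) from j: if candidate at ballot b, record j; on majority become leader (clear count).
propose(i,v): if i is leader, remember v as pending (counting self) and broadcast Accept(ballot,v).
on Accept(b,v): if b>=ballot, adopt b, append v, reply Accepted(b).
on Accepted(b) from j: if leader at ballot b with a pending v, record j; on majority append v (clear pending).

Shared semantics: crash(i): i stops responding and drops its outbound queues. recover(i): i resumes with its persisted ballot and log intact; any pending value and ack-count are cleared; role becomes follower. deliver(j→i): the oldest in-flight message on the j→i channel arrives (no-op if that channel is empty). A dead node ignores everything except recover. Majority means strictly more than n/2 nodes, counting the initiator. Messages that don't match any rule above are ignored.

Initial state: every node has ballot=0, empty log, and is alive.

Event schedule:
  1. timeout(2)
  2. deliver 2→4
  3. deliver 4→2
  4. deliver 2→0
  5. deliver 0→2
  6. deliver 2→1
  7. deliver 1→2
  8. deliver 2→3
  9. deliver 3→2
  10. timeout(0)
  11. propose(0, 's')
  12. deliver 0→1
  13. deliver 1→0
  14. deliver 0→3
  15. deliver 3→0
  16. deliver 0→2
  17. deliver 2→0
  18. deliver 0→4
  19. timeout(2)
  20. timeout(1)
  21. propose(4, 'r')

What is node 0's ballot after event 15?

10

e1 timeout(2): 2[cand,b=7,-]
e2 deliver 2→4: 4[foll,b=7,-]
e3 deliver 4→2: ·
e4 deliver 2→0: 0[foll,b=7,-]
e5 deliver 0→2: 2[lead,b=7,-]
e6 deliver 2→1: 1[foll,b=7,-]
e7 deliver 1→2: ·
e8 deliver 2→3: 3[foll,b=7,-]
e9 deliver 3→2: ·
e10 timeout(0): 0[cand,b=10,-]
e11 propose(0,'s'): ·
e12 deliver 0→1: 1[foll,b=10,-]
e13 deliver 1→0: ·
e14 deliver 0→3: 3[foll,b=10,-]
e15 deliver 3→0: 0[lead,b=10,-]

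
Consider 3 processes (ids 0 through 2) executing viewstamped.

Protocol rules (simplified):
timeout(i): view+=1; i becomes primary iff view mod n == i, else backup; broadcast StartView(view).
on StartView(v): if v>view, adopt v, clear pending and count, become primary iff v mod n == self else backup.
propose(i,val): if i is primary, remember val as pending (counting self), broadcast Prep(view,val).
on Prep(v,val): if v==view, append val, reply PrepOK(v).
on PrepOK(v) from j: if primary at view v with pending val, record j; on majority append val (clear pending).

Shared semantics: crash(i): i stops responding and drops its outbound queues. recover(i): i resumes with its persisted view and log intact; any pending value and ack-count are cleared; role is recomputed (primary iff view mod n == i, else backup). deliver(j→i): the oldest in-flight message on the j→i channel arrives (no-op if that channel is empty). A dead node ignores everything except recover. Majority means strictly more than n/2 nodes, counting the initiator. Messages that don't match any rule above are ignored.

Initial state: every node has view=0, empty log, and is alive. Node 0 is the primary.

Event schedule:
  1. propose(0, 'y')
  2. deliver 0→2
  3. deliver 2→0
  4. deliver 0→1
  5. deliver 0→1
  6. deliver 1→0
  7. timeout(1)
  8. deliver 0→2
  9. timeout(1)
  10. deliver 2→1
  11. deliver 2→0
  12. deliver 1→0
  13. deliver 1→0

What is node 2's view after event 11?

1. propose(0,'y'):  nop
2. deliver 0→2:  <2:back v0 y>
3. deliver 2→0:  <0:prim v0 y>
4. deliver 0→1:  <1:back v0 y>
5. deliver 0→1:  nop
6. deliver 1→0:  nop
7. timeout(1):  <1:prim v1 y>
8. deliver 0→2:  nop
9. timeout(1):  <1:back v2 y>
10. deliver 2→1:  nop
11. deliver 2→0:  nop

0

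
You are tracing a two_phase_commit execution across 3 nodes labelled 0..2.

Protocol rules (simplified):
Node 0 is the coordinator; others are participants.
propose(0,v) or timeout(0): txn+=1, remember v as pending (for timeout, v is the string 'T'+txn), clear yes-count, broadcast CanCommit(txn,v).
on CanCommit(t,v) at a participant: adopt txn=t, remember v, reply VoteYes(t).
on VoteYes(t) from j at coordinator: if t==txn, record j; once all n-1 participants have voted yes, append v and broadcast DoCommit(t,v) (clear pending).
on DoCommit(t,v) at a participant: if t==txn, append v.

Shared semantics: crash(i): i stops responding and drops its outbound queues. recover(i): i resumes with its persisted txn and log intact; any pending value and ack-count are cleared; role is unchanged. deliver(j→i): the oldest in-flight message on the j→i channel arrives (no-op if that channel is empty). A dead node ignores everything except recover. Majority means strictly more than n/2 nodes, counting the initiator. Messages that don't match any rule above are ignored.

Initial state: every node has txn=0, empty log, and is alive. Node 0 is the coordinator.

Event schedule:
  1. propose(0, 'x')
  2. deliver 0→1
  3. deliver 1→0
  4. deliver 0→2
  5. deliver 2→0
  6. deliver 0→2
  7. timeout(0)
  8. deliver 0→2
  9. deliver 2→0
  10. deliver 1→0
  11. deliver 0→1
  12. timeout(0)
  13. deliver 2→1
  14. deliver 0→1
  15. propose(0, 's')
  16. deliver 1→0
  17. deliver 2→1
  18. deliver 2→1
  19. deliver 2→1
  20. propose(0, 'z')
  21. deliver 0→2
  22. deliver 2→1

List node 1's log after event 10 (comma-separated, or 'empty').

step 1 propose(0,'x'): 0={coor,t=1,log=-}
step 2 deliver 0→1: 1={part,t=1,log=-}
step 3 deliver 1→0: —
step 4 deliver 0→2: 2={part,t=1,log=-}
step 5 deliver 2→0: 0={coor,t=1,log=x}
step 6 deliver 0→2: 2={part,t=1,log=x}
step 7 timeout(0): 0={coor,t=2,log=x}
step 8 deliver 0→2: 2={part,t=2,log=x}
step 9 deliver 2→0: —
step 10 deliver 1→0: —

empty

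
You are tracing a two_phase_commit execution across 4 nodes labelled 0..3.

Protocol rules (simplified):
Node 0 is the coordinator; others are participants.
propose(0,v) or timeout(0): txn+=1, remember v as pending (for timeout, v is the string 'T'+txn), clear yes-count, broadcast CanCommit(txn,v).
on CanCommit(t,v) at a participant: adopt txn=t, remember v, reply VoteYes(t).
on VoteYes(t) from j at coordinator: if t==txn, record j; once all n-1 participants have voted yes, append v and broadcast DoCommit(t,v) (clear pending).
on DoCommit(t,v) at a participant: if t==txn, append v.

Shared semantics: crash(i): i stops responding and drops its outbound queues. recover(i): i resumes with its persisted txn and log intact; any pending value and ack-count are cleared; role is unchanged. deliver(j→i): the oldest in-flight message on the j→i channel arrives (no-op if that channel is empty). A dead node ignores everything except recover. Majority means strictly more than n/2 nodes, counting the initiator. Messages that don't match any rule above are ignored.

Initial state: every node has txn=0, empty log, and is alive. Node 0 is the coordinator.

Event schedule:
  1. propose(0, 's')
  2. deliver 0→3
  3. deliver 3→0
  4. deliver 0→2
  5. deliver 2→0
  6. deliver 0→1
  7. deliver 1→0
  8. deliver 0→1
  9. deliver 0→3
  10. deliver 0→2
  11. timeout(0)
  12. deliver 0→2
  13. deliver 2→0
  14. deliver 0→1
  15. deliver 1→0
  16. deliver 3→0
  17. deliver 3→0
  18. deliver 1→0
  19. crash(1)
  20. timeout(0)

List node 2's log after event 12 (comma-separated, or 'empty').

step 1 propose(0,'s'): 0={coor,t=1,log=-}
step 2 deliver 0→3: 3={part,t=1,log=-}
step 3 deliver 3→0: —
step 4 deliver 0→2: 2={part,t=1,log=-}
step 5 deliver 2→0: —
step 6 deliver 0→1: 1={part,t=1,log=-}
step 7 deliver 1→0: 0={coor,t=1,log=s}
step 8 deliver 0→1: 1={part,t=1,log=s}
step 9 deliver 0→3: 3={part,t=1,log=s}
step 10 deliver 0→2: 2={part,t=1,log=s}
step 11 timeout(0): 0={coor,t=2,log=s}
step 12 deliver 0→2: 2={part,t=2,log=s}

s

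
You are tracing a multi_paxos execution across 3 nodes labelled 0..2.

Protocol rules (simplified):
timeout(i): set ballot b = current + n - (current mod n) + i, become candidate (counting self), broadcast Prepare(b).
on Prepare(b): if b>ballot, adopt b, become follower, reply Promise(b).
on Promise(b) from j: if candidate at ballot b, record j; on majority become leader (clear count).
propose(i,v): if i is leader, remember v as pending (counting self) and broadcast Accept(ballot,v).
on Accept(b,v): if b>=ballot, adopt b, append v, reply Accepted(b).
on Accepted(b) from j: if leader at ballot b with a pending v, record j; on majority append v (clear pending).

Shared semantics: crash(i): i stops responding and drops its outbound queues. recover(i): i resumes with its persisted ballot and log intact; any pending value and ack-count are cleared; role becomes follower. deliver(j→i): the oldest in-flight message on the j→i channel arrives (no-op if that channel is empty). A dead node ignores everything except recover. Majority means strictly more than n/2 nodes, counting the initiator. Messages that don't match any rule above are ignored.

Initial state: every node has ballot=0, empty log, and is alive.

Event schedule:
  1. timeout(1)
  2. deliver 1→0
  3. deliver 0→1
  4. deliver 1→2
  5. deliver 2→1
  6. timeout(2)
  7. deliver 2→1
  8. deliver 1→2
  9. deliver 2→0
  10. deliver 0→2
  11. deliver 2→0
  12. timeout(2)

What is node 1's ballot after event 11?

1. timeout(1):  <1:cand b4 ->
2. deliver 1→0:  <0:foll b4 ->
3. deliver 0→1:  <1:lead b4 ->
4. deliver 1→2:  <2:foll b4 ->
5. deliver 2→1:  nop
6. timeout(2):  <2:cand b8 ->
7. deliver 2→1:  <1:foll b8 ->
8. deliver 1→2:  <2:lead b8 ->
9. deliver 2→0:  <0:foll b8 ->
10. deliver 0→2:  nop
11. deliver 2→0:  nop

8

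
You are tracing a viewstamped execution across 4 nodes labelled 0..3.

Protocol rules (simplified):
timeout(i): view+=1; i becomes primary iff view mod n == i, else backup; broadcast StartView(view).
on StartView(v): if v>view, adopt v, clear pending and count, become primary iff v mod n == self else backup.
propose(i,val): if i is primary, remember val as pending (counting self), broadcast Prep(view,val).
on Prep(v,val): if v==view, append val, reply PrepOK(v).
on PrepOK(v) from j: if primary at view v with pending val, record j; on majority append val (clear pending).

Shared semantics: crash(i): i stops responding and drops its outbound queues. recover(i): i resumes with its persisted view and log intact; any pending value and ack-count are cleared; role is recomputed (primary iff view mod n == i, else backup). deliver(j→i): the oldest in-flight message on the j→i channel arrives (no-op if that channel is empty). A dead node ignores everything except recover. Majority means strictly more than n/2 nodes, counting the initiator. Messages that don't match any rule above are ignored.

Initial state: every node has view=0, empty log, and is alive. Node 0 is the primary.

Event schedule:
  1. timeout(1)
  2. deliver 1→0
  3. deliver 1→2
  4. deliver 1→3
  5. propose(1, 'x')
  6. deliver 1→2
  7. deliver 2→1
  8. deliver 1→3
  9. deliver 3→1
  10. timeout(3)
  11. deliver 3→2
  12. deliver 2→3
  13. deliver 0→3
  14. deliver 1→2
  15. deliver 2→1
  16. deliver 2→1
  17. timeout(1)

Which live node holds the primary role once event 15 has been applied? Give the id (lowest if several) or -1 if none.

1

step 1 timeout(1): 1={prim,v=1,log=-}
step 2 deliver 1→0: 0={back,v=1,log=-}
step 3 deliver 1→2: 2={back,v=1,log=-}
step 4 deliver 1→3: 3={back,v=1,log=-}
step 5 propose(1,'x'): —
step 6 deliver 1→2: 2={back,v=1,log=x}
step 7 deliver 2→1: —
step 8 deliver 1→3: 3={back,v=1,log=x}
step 9 deliver 3→1: 1={prim,v=1,log=x}
step 10 timeout(3): 3={back,v=2,log=x}
step 11 deliver 3→2: 2={prim,v=2,log=x}
step 12 deliver 2→3: —
step 13 deliver 0→3: —
step 14 deliver 1→2: —
step 15 deliver 2→1: —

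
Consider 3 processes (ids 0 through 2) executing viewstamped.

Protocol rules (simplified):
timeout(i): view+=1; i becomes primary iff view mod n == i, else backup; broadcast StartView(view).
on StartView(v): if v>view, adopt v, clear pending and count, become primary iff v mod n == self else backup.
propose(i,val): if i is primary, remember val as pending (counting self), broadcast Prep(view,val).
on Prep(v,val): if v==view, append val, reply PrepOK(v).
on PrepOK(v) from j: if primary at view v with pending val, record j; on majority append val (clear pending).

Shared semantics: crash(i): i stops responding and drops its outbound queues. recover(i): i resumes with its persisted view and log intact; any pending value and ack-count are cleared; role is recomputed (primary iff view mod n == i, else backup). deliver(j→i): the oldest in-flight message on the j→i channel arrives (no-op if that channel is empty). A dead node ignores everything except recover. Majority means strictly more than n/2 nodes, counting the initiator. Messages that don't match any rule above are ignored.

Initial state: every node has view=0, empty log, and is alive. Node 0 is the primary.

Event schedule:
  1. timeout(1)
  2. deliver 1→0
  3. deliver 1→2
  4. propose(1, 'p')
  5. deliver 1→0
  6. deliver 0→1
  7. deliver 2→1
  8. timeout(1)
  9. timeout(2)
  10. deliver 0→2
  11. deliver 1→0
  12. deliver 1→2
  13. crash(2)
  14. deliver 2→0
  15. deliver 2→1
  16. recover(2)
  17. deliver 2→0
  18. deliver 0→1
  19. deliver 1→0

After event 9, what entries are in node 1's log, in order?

step 1 timeout(1): 1={prim,v=1,log=-}
step 2 deliver 1→0: 0={back,v=1,log=-}
step 3 deliver 1→2: 2={back,v=1,log=-}
step 4 propose(1,'p'): —
step 5 deliver 1→0: 0={back,v=1,log=p}
step 6 deliver 0→1: 1={prim,v=1,log=p}
step 7 deliver 2→1: —
step 8 timeout(1): 1={back,v=2,log=p}
step 9 timeout(2): 2={prim,v=2,log=-}

p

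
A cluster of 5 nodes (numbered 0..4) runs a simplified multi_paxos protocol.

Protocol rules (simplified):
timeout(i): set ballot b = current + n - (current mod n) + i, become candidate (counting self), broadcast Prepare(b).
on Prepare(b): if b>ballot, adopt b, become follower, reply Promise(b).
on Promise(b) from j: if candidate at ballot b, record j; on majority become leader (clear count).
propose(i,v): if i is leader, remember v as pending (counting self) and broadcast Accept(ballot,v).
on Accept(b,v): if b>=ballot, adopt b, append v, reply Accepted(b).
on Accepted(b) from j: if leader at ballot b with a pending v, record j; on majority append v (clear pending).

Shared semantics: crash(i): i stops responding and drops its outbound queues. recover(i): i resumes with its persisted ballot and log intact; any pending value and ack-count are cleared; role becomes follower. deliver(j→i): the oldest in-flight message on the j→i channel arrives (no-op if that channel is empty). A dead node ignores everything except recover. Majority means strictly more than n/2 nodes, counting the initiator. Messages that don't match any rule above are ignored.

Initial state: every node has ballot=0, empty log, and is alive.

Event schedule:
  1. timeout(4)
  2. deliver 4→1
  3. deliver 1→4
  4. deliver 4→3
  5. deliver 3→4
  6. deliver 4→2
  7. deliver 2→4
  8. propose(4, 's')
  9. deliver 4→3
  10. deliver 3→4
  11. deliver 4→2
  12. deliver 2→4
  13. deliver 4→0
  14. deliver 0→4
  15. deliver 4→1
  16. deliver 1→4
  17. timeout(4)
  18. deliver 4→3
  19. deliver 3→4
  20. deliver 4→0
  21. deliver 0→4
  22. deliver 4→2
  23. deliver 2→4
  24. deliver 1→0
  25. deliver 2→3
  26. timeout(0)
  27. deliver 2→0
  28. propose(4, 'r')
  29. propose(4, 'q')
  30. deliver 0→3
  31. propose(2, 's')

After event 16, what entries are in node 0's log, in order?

e1 timeout(4): 4[cand,b=9,-]
e2 deliver 4→1: 1[foll,b=9,-]
e3 deliver 1→4: ·
e4 deliver 4→3: 3[foll,b=9,-]
e5 deliver 3→4: 4[lead,b=9,-]
e6 deliver 4→2: 2[foll,b=9,-]
e7 deliver 2→4: ·
e8 propose(4,'s'): ·
e9 deliver 4→3: 3[foll,b=9,s]
e10 deliver 3→4: ·
e11 deliver 4→2: 2[foll,b=9,s]
e12 deliver 2→4: 4[lead,b=9,s]
e13 deliver 4→0: 0[foll,b=9,-]
e14 deliver 0→4: ·
e15 deliver 4→1: 1[foll,b=9,s]
e16 deliver 1→4: ·

empty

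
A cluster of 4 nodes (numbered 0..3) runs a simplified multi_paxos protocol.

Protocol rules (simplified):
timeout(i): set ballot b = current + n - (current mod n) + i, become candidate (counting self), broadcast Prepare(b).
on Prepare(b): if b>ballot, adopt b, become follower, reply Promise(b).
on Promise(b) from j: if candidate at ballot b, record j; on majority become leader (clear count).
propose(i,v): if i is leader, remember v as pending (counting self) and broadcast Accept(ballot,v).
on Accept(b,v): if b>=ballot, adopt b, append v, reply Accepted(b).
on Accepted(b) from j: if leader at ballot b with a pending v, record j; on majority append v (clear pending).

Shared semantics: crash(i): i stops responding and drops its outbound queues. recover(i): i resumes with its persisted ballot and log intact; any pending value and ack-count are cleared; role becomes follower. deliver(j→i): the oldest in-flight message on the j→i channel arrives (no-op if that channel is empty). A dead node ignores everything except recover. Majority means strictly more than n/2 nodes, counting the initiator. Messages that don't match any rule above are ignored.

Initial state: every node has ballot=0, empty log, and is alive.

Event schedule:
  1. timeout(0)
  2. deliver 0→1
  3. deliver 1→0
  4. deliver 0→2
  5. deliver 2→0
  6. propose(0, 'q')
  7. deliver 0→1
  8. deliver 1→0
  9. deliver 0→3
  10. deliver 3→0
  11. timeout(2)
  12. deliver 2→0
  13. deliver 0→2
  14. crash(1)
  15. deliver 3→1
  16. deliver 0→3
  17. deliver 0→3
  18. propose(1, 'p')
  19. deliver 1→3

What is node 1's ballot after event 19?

4

[1] timeout(0) → N0(cand b4 [-])
[2] deliver 0→1 → N1(foll b4 [-])
[3] deliver 1→0 → ∅
[4] deliver 0→2 → N2(foll b4 [-])
[5] deliver 2→0 → N0(lead b4 [-])
[6] propose(0,'q') → ∅
[7] deliver 0→1 → N1(foll b4 [q])
[8] deliver 1→0 → ∅
[9] deliver 0→3 → N3(foll b4 [-])
[10] deliver 3→0 → ∅
[11] timeout(2) → N2(cand b10 [-])
[12] deliver 2→0 → N0(foll b10 [-])
[13] deliver 0→2 → ∅
[14] crash(1) → N1(✗foll b4 [q])
[15] deliver 3→1 → ∅
[16] deliver 0→3 → N3(foll b4 [q])
[17] deliver 0→3 → ∅
[18] propose(1,'p') → ∅
[19] deliver 1→3 → ∅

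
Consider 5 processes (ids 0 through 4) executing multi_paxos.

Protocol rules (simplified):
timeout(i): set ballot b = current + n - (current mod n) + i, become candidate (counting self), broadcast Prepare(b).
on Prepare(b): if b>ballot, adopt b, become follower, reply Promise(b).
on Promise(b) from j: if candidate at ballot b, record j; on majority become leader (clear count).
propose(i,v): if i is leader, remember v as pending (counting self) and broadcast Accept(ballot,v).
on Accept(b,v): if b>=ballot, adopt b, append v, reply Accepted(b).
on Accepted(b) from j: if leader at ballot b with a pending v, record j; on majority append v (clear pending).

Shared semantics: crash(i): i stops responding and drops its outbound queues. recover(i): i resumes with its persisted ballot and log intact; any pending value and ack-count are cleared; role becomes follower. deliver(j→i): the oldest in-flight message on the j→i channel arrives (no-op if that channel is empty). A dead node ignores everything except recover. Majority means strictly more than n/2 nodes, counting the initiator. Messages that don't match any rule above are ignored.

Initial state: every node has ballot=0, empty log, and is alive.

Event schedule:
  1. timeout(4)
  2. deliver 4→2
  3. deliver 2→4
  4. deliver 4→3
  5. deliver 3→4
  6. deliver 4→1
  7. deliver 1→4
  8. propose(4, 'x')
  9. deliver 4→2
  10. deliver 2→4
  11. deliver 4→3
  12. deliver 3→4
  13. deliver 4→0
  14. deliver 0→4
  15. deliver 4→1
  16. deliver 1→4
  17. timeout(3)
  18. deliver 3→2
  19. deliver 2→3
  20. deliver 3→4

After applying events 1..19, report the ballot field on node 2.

13

e1 timeout(4): 4[cand,b=9,-]
e2 deliver 4→2: 2[foll,b=9,-]
e3 deliver 2→4: ·
e4 deliver 4→3: 3[foll,b=9,-]
e5 deliver 3→4: 4[lead,b=9,-]
e6 deliver 4→1: 1[foll,b=9,-]
e7 deliver 1→4: ·
e8 propose(4,'x'): ·
e9 deliver 4→2: 2[foll,b=9,x]
e10 deliver 2→4: ·
e11 deliver 4→3: 3[foll,b=9,x]
e12 deliver 3→4: 4[lead,b=9,x]
e13 deliver 4→0: 0[foll,b=9,-]
e14 deliver 0→4: ·
e15 deliver 4→1: 1[foll,b=9,x]
e16 deliver 1→4: ·
e17 timeout(3): 3[cand,b=13,x]
e18 deliver 3→2: 2[foll,b=13,x]
e19 deliver 2→3: ·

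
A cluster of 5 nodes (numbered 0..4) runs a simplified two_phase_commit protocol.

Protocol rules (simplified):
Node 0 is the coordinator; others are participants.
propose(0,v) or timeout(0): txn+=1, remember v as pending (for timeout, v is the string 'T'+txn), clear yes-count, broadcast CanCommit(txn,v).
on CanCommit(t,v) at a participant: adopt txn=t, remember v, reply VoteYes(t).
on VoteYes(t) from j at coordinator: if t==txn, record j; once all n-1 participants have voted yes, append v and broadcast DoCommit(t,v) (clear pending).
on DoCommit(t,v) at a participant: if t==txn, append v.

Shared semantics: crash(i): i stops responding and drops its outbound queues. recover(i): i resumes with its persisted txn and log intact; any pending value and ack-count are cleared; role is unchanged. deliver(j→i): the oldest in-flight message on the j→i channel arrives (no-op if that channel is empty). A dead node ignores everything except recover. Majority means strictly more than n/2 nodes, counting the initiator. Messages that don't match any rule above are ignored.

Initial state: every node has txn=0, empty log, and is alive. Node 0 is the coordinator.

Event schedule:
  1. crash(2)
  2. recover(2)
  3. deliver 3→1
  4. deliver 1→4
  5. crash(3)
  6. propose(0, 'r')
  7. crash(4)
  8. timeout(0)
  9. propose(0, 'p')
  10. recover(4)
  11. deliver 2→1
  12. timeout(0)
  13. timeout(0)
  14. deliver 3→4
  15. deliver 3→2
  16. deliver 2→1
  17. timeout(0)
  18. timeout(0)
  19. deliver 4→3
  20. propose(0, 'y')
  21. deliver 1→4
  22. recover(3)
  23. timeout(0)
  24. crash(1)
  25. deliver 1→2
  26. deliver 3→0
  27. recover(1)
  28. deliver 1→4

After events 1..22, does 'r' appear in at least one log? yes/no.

step 1 crash(2): 2={✗part,t=0,log=-}
step 2 recover(2): 2={part,t=0,log=-}
step 3 deliver 3→1: —
step 4 deliver 1→4: —
step 5 crash(3): 3={✗part,t=0,log=-}
step 6 propose(0,'r'): 0={coor,t=1,log=-}
step 7 crash(4): 4={✗part,t=0,log=-}
step 8 timeout(0): 0={coor,t=2,log=-}
step 9 propose(0,'p'): 0={coor,t=3,log=-}
step 10 recover(4): 4={part,t=0,log=-}
step 11 deliver 2→1: —
step 12 timeout(0): 0={coor,t=4,log=-}
step 13 timeout(0): 0={coor,t=5,log=-}
step 14 deliver 3→4: —
step 15 deliver 3→2: —
step 16 deliver 2→1: —
step 17 timeout(0): 0={coor,t=6,log=-}
step 18 timeout(0): 0={coor,t=7,log=-}
step 19 deliver 4→3: —
step 20 propose(0,'y'): 0={coor,t=8,log=-}
step 21 deliver 1→4: —
step 22 recover(3): 3={part,t=0,log=-}

no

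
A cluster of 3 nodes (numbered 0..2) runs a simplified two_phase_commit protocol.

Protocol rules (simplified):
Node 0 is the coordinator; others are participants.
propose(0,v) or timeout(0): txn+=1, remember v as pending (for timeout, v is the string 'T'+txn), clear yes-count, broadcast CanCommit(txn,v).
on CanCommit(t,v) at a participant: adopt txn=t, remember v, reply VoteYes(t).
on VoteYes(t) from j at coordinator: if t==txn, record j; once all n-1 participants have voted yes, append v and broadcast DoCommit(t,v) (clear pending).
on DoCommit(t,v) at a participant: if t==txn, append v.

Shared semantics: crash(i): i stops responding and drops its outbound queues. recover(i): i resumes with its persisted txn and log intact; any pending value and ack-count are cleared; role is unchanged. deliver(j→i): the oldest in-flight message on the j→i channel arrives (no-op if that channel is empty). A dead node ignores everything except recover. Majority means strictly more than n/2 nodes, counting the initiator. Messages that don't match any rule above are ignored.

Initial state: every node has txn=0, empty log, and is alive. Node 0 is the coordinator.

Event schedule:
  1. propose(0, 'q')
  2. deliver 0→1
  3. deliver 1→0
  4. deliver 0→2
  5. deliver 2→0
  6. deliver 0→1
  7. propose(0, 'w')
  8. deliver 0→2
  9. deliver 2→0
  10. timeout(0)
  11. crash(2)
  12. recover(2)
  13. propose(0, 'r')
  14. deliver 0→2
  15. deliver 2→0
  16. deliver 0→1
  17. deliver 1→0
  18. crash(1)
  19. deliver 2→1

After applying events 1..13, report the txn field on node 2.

1

e1 propose(0,'q'): 0[coor,t=1,-]
e2 deliver 0→1: 1[part,t=1,-]
e3 deliver 1→0: ·
e4 deliver 0→2: 2[part,t=1,-]
e5 deliver 2→0: 0[coor,t=1,q]
e6 deliver 0→1: 1[part,t=1,q]
e7 propose(0,'w'): 0[coor,t=2,q]
e8 deliver 0→2: 2[part,t=1,q]
e9 deliver 2→0: ·
e10 timeout(0): 0[coor,t=3,q]
e11 crash(2): 2[✗part,t=1,q]
e12 recover(2): 2[part,t=1,q]
e13 propose(0,'r'): 0[coor,t=4,q]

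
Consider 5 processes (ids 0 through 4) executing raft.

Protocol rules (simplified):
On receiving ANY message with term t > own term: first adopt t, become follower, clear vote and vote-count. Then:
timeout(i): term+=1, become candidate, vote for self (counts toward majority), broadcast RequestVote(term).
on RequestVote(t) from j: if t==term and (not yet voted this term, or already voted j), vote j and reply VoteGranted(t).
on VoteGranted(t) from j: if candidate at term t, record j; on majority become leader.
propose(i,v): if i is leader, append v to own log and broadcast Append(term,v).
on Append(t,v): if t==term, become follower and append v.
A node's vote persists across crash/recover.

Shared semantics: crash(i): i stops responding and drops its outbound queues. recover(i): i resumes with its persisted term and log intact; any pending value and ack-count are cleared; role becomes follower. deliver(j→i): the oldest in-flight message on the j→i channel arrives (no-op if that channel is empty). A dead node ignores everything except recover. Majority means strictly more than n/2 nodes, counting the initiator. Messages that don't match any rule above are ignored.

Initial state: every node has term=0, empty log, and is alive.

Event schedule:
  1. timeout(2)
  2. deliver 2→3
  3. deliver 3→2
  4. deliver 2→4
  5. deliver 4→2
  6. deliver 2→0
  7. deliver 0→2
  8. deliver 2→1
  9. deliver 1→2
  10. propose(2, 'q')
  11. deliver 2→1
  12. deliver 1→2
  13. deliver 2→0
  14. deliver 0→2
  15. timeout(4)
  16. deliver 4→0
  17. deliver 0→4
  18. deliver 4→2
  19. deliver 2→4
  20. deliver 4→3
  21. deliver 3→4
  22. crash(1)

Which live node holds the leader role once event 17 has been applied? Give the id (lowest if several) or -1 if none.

after 1 — timeout(2): n2:cand/t1/[-]
after 2 — deliver 2→3: n3:foll/t1/[-]
after 3 — deliver 3→2: ·
after 4 — deliver 2→4: n4:foll/t1/[-]
after 5 — deliver 4→2: n2:lead/t1/[-]
after 6 — deliver 2→0: n0:foll/t1/[-]
after 7 — deliver 0→2: ·
after 8 — deliver 2→1: n1:foll/t1/[-]
after 9 — deliver 1→2: ·
after 10 — propose(2,'q'): n2:lead/t1/[q]
after 11 — deliver 2→1: n1:foll/t1/[q]
after 12 — deliver 1→2: ·
after 13 — deliver 2→0: n0:foll/t1/[q]
after 14 — deliver 0→2: ·
after 15 — timeout(4): n4:cand/t2/[-]
after 16 — deliver 4→0: n0:foll/t2/[q]
after 17 — deliver 0→4: ·

2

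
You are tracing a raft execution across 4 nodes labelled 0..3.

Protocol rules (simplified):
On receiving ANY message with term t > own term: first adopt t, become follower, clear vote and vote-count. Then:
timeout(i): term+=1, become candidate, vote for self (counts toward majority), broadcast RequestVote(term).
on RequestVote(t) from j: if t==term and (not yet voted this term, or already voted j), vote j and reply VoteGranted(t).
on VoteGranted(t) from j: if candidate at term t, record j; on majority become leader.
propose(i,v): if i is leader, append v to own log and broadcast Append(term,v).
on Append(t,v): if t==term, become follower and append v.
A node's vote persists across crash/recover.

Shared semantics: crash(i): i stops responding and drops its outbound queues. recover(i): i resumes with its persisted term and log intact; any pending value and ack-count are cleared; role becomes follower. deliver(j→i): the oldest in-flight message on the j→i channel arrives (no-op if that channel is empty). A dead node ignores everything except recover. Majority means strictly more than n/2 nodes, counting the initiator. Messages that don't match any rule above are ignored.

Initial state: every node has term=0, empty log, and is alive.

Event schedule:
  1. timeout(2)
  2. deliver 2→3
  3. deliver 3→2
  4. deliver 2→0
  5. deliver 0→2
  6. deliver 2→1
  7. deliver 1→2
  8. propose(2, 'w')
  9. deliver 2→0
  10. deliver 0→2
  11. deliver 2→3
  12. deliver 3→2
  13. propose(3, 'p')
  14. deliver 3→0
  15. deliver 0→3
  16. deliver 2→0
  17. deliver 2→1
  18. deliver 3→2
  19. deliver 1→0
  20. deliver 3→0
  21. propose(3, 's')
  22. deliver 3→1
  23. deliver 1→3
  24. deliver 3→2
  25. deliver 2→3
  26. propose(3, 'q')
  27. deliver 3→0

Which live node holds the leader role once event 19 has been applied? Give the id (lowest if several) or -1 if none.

after 1 — timeout(2): n2:cand/t1/[-]
after 2 — deliver 2→3: n3:foll/t1/[-]
after 3 — deliver 3→2: ·
after 4 — deliver 2→0: n0:foll/t1/[-]
after 5 — deliver 0→2: n2:lead/t1/[-]
after 6 — deliver 2→1: n1:foll/t1/[-]
after 7 — deliver 1→2: ·
after 8 — propose(2,'w'): n2:lead/t1/[w]
after 9 — deliver 2→0: n0:foll/t1/[w]
after 10 — deliver 0→2: ·
after 11 — deliver 2→3: n3:foll/t1/[w]
after 12 — deliver 3→2: ·
after 13 — propose(3,'p'): ·
after 14 — deliver 3→0: ·
after 15 — deliver 0→3: ·
after 16 — deliver 2→0: ·
after 17 — deliver 2→1: n1:foll/t1/[w]
after 18 — deliver 3→2: ·
after 19 — deliver 1→0: ·

2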